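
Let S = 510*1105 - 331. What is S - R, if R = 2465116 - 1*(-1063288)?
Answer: -2965185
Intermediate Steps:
S = 563219 (S = 563550 - 331 = 563219)
R = 3528404 (R = 2465116 + 1063288 = 3528404)
S - R = 563219 - 1*3528404 = 563219 - 3528404 = -2965185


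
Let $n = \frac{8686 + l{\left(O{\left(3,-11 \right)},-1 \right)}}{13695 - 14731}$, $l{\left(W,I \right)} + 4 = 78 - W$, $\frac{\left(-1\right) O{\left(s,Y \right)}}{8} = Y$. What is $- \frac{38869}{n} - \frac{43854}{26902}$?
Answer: $\frac{135364634285}{29161768} \approx 4641.9$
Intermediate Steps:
$O{\left(s,Y \right)} = - 8 Y$
$l{\left(W,I \right)} = 74 - W$ ($l{\left(W,I \right)} = -4 - \left(-78 + W\right) = 74 - W$)
$n = - \frac{2168}{259}$ ($n = \frac{8686 + \left(74 - \left(-8\right) \left(-11\right)\right)}{13695 - 14731} = \frac{8686 + \left(74 - 88\right)}{-1036} = \left(8686 + \left(74 - 88\right)\right) \left(- \frac{1}{1036}\right) = \left(8686 - 14\right) \left(- \frac{1}{1036}\right) = 8672 \left(- \frac{1}{1036}\right) = - \frac{2168}{259} \approx -8.3707$)
$- \frac{38869}{n} - \frac{43854}{26902} = - \frac{38869}{- \frac{2168}{259}} - \frac{43854}{26902} = \left(-38869\right) \left(- \frac{259}{2168}\right) - \frac{21927}{13451} = \frac{10067071}{2168} - \frac{21927}{13451} = \frac{135364634285}{29161768}$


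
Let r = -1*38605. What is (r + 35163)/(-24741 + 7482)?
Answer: 3442/17259 ≈ 0.19943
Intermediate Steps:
r = -38605
(r + 35163)/(-24741 + 7482) = (-38605 + 35163)/(-24741 + 7482) = -3442/(-17259) = -3442*(-1/17259) = 3442/17259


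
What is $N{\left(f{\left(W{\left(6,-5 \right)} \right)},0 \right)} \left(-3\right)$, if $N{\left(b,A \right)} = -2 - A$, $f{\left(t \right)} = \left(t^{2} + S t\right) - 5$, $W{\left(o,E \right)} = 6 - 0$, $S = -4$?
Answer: $6$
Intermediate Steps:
$W{\left(o,E \right)} = 6$ ($W{\left(o,E \right)} = 6 + 0 = 6$)
$f{\left(t \right)} = -5 + t^{2} - 4 t$ ($f{\left(t \right)} = \left(t^{2} - 4 t\right) - 5 = -5 + t^{2} - 4 t$)
$N{\left(f{\left(W{\left(6,-5 \right)} \right)},0 \right)} \left(-3\right) = \left(-2 - 0\right) \left(-3\right) = \left(-2 + 0\right) \left(-3\right) = \left(-2\right) \left(-3\right) = 6$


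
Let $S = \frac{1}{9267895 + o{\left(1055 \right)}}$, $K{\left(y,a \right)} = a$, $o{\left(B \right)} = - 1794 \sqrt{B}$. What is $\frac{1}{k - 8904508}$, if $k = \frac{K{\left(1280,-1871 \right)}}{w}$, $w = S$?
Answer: $- \frac{5783045351}{100326878511363660543} - \frac{1118858 \sqrt{1055}}{100326878511363660543} \approx -5.8004 \cdot 10^{-11}$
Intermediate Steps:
$S = \frac{1}{9267895 - 1794 \sqrt{1055}} \approx 1.0858 \cdot 10^{-7}$
$w = \frac{142583}{1321392035093} + \frac{138 \sqrt{1055}}{6606960175465} \approx 1.0858 \cdot 10^{-7}$
$k = - \frac{1871}{\frac{142583}{1321392035093} + \frac{138 \sqrt{1055}}{6606960175465}} \approx -1.7231 \cdot 10^{10}$
$\frac{1}{k - 8904508} = \frac{1}{\left(-17340231545 + 3356574 \sqrt{1055}\right) - 8904508} = \frac{1}{-17349136053 + 3356574 \sqrt{1055}}$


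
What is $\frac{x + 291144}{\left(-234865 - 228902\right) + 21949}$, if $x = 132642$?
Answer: $- \frac{211893}{220909} \approx -0.95919$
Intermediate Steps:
$\frac{x + 291144}{\left(-234865 - 228902\right) + 21949} = \frac{132642 + 291144}{\left(-234865 - 228902\right) + 21949} = \frac{423786}{-463767 + 21949} = \frac{423786}{-441818} = 423786 \left(- \frac{1}{441818}\right) = - \frac{211893}{220909}$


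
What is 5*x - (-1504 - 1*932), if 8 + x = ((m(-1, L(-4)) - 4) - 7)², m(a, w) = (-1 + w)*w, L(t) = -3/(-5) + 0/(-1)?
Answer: 378461/125 ≈ 3027.7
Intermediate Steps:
L(t) = ⅗ (L(t) = -3*(-⅕) + 0*(-1) = ⅗ + 0 = ⅗)
m(a, w) = w*(-1 + w)
x = 73961/625 (x = -8 + ((3*(-1 + ⅗)/5 - 4) - 7)² = -8 + (((⅗)*(-⅖) - 4) - 7)² = -8 + ((-6/25 - 4) - 7)² = -8 + (-106/25 - 7)² = -8 + (-281/25)² = -8 + 78961/625 = 73961/625 ≈ 118.34)
5*x - (-1504 - 1*932) = 5*(73961/625) - (-1504 - 1*932) = 73961/125 - (-1504 - 932) = 73961/125 - 1*(-2436) = 73961/125 + 2436 = 378461/125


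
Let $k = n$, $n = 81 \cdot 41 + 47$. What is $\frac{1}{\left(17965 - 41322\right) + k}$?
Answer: $- \frac{1}{19989} \approx -5.0028 \cdot 10^{-5}$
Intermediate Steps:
$n = 3368$ ($n = 3321 + 47 = 3368$)
$k = 3368$
$\frac{1}{\left(17965 - 41322\right) + k} = \frac{1}{\left(17965 - 41322\right) + 3368} = \frac{1}{-23357 + 3368} = \frac{1}{-19989} = - \frac{1}{19989}$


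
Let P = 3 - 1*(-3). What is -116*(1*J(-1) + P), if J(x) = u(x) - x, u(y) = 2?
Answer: -1044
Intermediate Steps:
P = 6 (P = 3 + 3 = 6)
J(x) = 2 - x
-116*(1*J(-1) + P) = -116*(1*(2 - 1*(-1)) + 6) = -116*(1*(2 + 1) + 6) = -116*(1*3 + 6) = -116*(3 + 6) = -116*9 = -1044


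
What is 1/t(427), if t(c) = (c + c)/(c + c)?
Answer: 1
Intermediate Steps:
t(c) = 1 (t(c) = (2*c)/((2*c)) = (2*c)*(1/(2*c)) = 1)
1/t(427) = 1/1 = 1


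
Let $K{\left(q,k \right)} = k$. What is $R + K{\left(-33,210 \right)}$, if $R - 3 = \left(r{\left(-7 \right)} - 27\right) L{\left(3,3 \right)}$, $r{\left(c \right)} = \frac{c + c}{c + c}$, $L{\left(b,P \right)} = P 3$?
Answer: $-21$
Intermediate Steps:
$L{\left(b,P \right)} = 3 P$
$r{\left(c \right)} = 1$ ($r{\left(c \right)} = \frac{2 c}{2 c} = 2 c \frac{1}{2 c} = 1$)
$R = -231$ ($R = 3 + \left(1 - 27\right) 3 \cdot 3 = 3 - 234 = -231$)
$R + K{\left(-33,210 \right)} = -231 + 210 = -21$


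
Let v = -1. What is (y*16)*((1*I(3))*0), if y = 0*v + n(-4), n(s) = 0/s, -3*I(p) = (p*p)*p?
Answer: 0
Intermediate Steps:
I(p) = -p³/3 (I(p) = -p*p*p/3 = -p²*p/3 = -p³/3)
n(s) = 0
y = 0 (y = 0*(-1) + 0 = 0 + 0 = 0)
(y*16)*((1*I(3))*0) = (0*16)*((1*(-⅓*3³))*0) = 0*((1*(-⅓*27))*0) = 0*((1*(-9))*0) = 0*(-9*0) = 0*0 = 0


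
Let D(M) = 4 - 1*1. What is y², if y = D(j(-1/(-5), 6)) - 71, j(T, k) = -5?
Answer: 4624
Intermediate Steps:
D(M) = 3 (D(M) = 4 - 1 = 3)
y = -68 (y = 3 - 71 = -68)
y² = (-68)² = 4624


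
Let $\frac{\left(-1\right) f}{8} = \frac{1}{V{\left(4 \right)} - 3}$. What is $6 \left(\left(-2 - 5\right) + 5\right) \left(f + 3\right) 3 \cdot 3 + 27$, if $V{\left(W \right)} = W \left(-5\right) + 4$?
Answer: $- \frac{6507}{19} \approx -342.47$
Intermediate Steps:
$V{\left(W \right)} = 4 - 5 W$ ($V{\left(W \right)} = - 5 W + 4 = 4 - 5 W$)
$f = \frac{8}{19}$ ($f = - \frac{8}{\left(4 - 20\right) - 3} = - \frac{8}{-16 - 3} = - \frac{8}{-19} = \left(-8\right) \left(- \frac{1}{19}\right) = \frac{8}{19} \approx 0.42105$)
$6 \left(\left(-2 - 5\right) + 5\right) \left(f + 3\right) 3 \cdot 3 + 27 = 6 \left(\left(-2 - 5\right) + 5\right) \left(\frac{8}{19} + 3\right) 3 \cdot 3 + 27 = 6 \left(-7 + 5\right) \frac{65}{19} \cdot 3 \cdot 3 + 27 = 6 \left(\left(-2\right) \frac{65}{19}\right) 3 \cdot 3 + 27 = 6 \left(- \frac{130}{19}\right) 3 \cdot 3 + 27 = \left(- \frac{780}{19}\right) 3 \cdot 3 + 27 = \left(- \frac{2340}{19}\right) 3 + 27 = - \frac{7020}{19} + 27 = - \frac{6507}{19}$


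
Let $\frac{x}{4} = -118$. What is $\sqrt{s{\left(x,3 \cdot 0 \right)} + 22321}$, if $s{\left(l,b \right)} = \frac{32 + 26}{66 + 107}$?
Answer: $\frac{\sqrt{668055243}}{173} \approx 149.4$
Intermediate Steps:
$x = -472$ ($x = 4 \left(-118\right) = -472$)
$s{\left(l,b \right)} = \frac{58}{173}$
$\sqrt{s{\left(x,3 \cdot 0 \right)} + 22321} = \sqrt{\frac{58}{173} + 22321} = \sqrt{\frac{3861591}{173}} = \frac{\sqrt{668055243}}{173}$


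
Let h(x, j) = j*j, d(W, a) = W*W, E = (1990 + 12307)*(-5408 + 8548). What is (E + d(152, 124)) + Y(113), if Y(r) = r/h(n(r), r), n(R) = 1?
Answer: 5075472293/113 ≈ 4.4916e+7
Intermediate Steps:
E = 44892580 (E = 14297*3140 = 44892580)
d(W, a) = W²
h(x, j) = j²
Y(r) = 1/r (Y(r) = r/(r²) = r/r² = 1/r)
(E + d(152, 124)) + Y(113) = (44892580 + 152²) + 1/113 = (44892580 + 23104) + 1/113 = 44915684 + 1/113 = 5075472293/113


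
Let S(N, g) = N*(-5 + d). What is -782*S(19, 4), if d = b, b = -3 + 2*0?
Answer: 118864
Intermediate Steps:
b = -3 (b = -3 + 0 = -3)
d = -3
S(N, g) = -8*N (S(N, g) = N*(-5 - 3) = N*(-8) = -8*N)
-782*S(19, 4) = -(-6256)*19 = -782*(-152) = 118864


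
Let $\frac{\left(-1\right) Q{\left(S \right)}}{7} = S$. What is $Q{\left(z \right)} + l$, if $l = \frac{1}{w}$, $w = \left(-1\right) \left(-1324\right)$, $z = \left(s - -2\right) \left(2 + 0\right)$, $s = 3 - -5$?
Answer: $- \frac{185359}{1324} \approx -140.0$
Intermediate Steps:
$s = 8$ ($s = 3 + 5 = 8$)
$z = 20$ ($z = \left(8 - -2\right) \left(2 + 0\right) = \left(8 + 2\right) 2 = 10 \cdot 2 = 20$)
$Q{\left(S \right)} = - 7 S$
$w = 1324$
$l = \frac{1}{1324} \approx 0.00075529$
$Q{\left(z \right)} + l = \left(-7\right) 20 + \frac{1}{1324} = -140 + \frac{1}{1324} = - \frac{185359}{1324}$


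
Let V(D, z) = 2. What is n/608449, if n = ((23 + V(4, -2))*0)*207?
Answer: 0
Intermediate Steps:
n = 0 (n = ((23 + 2)*0)*207 = (25*0)*207 = 0*207 = 0)
n/608449 = 0/608449 = 0*(1/608449) = 0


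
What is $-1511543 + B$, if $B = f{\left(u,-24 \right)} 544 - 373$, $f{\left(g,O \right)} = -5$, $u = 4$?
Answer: $-1514636$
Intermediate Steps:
$B = -3093$ ($B = \left(-5\right) 544 - 373 = -2720 - 373 = -3093$)
$-1511543 + B = -1511543 - 3093 = -1514636$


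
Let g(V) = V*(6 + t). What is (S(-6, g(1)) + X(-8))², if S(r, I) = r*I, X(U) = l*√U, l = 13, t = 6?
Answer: 3832 - 3744*I*√2 ≈ 3832.0 - 5294.8*I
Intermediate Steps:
g(V) = 12*V (g(V) = V*(6 + 6) = V*12 = 12*V)
X(U) = 13*√U
S(r, I) = I*r
(S(-6, g(1)) + X(-8))² = ((12*1)*(-6) + 13*√(-8))² = (12*(-6) + 13*(2*I*√2))² = (-72 + 26*I*√2)²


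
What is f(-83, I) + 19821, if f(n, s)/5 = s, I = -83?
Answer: 19406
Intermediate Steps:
f(n, s) = 5*s
f(-83, I) + 19821 = 5*(-83) + 19821 = -415 + 19821 = 19406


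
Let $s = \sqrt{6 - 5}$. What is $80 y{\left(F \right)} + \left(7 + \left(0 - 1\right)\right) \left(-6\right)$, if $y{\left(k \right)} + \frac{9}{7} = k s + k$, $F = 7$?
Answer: $\frac{6868}{7} \approx 981.14$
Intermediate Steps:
$s = 1$ ($s = \sqrt{1} = 1$)
$y{\left(k \right)} = - \frac{9}{7} + 2 k$ ($y{\left(k \right)} = - \frac{9}{7} + \left(k 1 + k\right) = - \frac{9}{7} + \left(k + k\right) = - \frac{9}{7} + 2 k$)
$80 y{\left(F \right)} + \left(7 + \left(0 - 1\right)\right) \left(-6\right) = 80 \left(- \frac{9}{7} + 2 \cdot 7\right) + \left(7 + \left(0 - 1\right)\right) \left(-6\right) = 80 \left(- \frac{9}{7} + 14\right) + \left(7 + \left(0 - 1\right)\right) \left(-6\right) = 80 \cdot \frac{89}{7} + \left(7 - 1\right) \left(-6\right) = \frac{7120}{7} + 6 \left(-6\right) = \frac{7120}{7} - 36 = \frac{6868}{7}$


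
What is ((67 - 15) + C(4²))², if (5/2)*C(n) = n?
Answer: 85264/25 ≈ 3410.6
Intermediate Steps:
C(n) = 2*n/5
((67 - 15) + C(4²))² = ((67 - 15) + (⅖)*4²)² = (52 + (⅖)*16)² = (52 + 32/5)² = (292/5)² = 85264/25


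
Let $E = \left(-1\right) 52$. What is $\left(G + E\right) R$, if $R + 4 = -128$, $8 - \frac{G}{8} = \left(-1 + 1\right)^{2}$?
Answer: $-1584$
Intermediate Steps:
$G = 64$ ($G = 64 - 8 \left(-1 + 1\right)^{2} = 64 - 8 \cdot 0^{2} = 64 - 0 = 64 + 0 = 64$)
$R = -132$ ($R = -4 - 128 = -132$)
$E = -52$
$\left(G + E\right) R = \left(64 - 52\right) \left(-132\right) = 12 \left(-132\right) = -1584$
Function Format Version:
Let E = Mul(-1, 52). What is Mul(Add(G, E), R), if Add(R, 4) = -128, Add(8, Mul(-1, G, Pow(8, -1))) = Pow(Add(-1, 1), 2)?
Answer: -1584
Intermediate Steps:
G = 64 (G = Add(64, Mul(-8, Pow(Add(-1, 1), 2))) = Add(64, Mul(-8, Pow(0, 2))) = Add(64, Mul(-8, 0)) = Add(64, 0) = 64)
R = -132 (R = Add(-4, -128) = -132)
E = -52
Mul(Add(G, E), R) = Mul(Add(64, -52), -132) = Mul(12, -132) = -1584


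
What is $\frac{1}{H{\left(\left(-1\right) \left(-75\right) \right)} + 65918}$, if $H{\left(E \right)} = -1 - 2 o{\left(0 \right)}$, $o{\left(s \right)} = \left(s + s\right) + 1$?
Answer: $\frac{1}{65915} \approx 1.5171 \cdot 10^{-5}$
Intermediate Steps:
$o{\left(s \right)} = 1 + 2 s$ ($o{\left(s \right)} = 2 s + 1 = 1 + 2 s$)
$H{\left(E \right)} = -3$ ($H{\left(E \right)} = -1 - 2 \left(1 + 2 \cdot 0\right) = -1 - 2 \left(1 + 0\right) = -1 - 2 = -3$)
$\frac{1}{H{\left(\left(-1\right) \left(-75\right) \right)} + 65918} = \frac{1}{-3 + 65918} = \frac{1}{65915}$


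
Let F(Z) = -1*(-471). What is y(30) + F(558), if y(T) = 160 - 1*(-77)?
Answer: 708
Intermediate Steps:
F(Z) = 471
y(T) = 237 (y(T) = 160 + 77 = 237)
y(30) + F(558) = 237 + 471 = 708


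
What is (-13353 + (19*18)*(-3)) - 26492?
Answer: -40871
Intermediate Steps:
(-13353 + (19*18)*(-3)) - 26492 = (-13353 + 342*(-3)) - 26492 = (-13353 - 1026) - 26492 = -14379 - 26492 = -40871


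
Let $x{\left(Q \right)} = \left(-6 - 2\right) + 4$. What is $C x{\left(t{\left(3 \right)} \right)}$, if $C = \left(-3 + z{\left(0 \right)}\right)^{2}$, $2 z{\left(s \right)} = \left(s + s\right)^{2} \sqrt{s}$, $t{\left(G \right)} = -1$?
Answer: $-36$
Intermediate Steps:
$z{\left(s \right)} = 2 s^{\frac{5}{2}}$ ($z{\left(s \right)} = \frac{\left(s + s\right)^{2} \sqrt{s}}{2} = \frac{\left(2 s\right)^{2} \sqrt{s}}{2} = \frac{4 s^{2} \sqrt{s}}{2} = \frac{4 s^{\frac{5}{2}}}{2} = 2 s^{\frac{5}{2}}$)
$x{\left(Q \right)} = -4$ ($x{\left(Q \right)} = -8 + 4 = -4$)
$C = 9$ ($C = \left(-3 + 2 \cdot 0^{\frac{5}{2}}\right)^{2} = \left(-3 + 2 \cdot 0\right)^{2} = \left(-3 + 0\right)^{2} = \left(-3\right)^{2} = 9$)
$C x{\left(t{\left(3 \right)} \right)} = 9 \left(-4\right) = -36$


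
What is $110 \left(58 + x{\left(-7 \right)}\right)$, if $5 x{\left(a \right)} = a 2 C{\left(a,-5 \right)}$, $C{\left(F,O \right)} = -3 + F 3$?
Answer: $13772$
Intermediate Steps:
$C{\left(F,O \right)} = -3 + 3 F$
$x{\left(a \right)} = \frac{2 a \left(-3 + 3 a\right)}{5}$ ($x{\left(a \right)} = \frac{a 2 \left(-3 + 3 a\right)}{5} = \frac{2 a \left(-3 + 3 a\right)}{5}$)
$110 \left(58 + x{\left(-7 \right)}\right) = 110 \left(58 + \frac{6}{5} \left(-7\right) \left(-1 - 7\right)\right) = 110 \left(58 + \frac{6}{5} \left(-7\right) \left(-8\right)\right) = 110 \left(58 + \frac{336}{5}\right) = 110 \cdot \frac{626}{5} = 13772$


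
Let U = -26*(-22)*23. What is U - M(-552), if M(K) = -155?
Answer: 13311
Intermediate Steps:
U = 13156 (U = 572*23 = 13156)
U - M(-552) = 13156 - 1*(-155) = 13156 + 155 = 13311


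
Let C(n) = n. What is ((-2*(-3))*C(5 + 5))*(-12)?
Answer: -720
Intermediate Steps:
((-2*(-3))*C(5 + 5))*(-12) = ((-2*(-3))*(5 + 5))*(-12) = (6*10)*(-12) = 60*(-12) = -720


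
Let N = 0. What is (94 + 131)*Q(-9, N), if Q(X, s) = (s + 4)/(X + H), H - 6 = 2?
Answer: -900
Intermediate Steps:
H = 8 (H = 6 + 2 = 8)
Q(X, s) = (4 + s)/(8 + X) (Q(X, s) = (s + 4)/(X + 8) = (4 + s)/(8 + X))
(94 + 131)*Q(-9, N) = (94 + 131)*((4 + 0)/(8 - 9)) = 225*(4/(-1)) = 225*(-1*4) = 225*(-4) = -900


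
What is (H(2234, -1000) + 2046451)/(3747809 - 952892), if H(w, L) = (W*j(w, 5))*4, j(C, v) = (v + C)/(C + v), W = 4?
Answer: 2046467/2794917 ≈ 0.73221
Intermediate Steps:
j(C, v) = 1 (j(C, v) = (C + v)/(C + v) = 1)
H(w, L) = 16 (H(w, L) = (4*1)*4 = 4*4 = 16)
(H(2234, -1000) + 2046451)/(3747809 - 952892) = (16 + 2046451)/(3747809 - 952892) = 2046467/2794917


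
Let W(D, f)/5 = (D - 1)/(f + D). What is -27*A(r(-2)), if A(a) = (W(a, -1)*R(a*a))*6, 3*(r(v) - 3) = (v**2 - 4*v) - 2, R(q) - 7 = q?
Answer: -38160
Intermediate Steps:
R(q) = 7 + q
W(D, f) = 5*(-1 + D)/(D + f) (W(D, f) = 5*((D - 1)/(f + D)) = 5*((-1 + D)/(D + f)) = 5*(-1 + D)/(D + f))
r(v) = 7/3 - 4*v/3 + v**2/3 (r(v) = 3 + ((v**2 - 4*v) - 2)/3 = 3 + (-2 + v**2 - 4*v)/3 = 3 + (-2/3 - 4*v/3 + v**2/3) = 7/3 - 4*v/3 + v**2/3)
A(a) = 210 + 30*a**2 (A(a) = ((5*(-1 + a)/(a - 1))*(7 + a*a))*6 = ((5*(-1 + a)/(-1 + a))*(7 + a**2))*6 = (5*(7 + a**2))*6 = (35 + 5*a**2)*6 = 210 + 30*a**2)
-27*A(r(-2)) = -27*(210 + 30*(7/3 - 4/3*(-2) + (1/3)*(-2)**2)**2) = -27*(210 + 30*(7/3 + 8/3 + (1/3)*4)**2) = -27*(210 + 30*(7/3 + 8/3 + 4/3)**2) = -27*(210 + 30*(19/3)**2) = -27*(210 + 30*(361/9)) = -27*(210 + 3610/3) = -27*4240/3 = -38160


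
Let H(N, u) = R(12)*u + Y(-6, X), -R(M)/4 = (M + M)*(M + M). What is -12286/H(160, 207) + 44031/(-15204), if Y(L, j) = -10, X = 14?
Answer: -495553827/172651556 ≈ -2.8703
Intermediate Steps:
R(M) = -16*M² (R(M) = -4*(M + M)*(M + M) = -4*2*M*2*M = -16*M²)
H(N, u) = -10 - 2304*u (H(N, u) = (-16*12²)*u - 10 = (-16*144)*u - 10 = -2304*u - 10 = -10 - 2304*u)
-12286/H(160, 207) + 44031/(-15204) = -12286/(-10 - 2304*207) + 44031/(-15204) = -12286/(-10 - 476928) + 44031*(-1/15204) = -12286/(-476938) - 14677/5068 = -12286*(-1/476938) - 14677/5068 = 6143/238469 - 14677/5068 = -495553827/172651556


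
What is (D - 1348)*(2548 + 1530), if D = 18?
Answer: -5423740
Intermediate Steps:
(D - 1348)*(2548 + 1530) = (18 - 1348)*(2548 + 1530) = -1330*4078 = -5423740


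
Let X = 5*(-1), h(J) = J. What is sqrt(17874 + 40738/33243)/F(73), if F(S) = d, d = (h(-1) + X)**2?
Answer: sqrt(4938464726790)/598374 ≈ 3.7138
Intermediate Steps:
X = -5
d = 36 (d = (-1 - 5)**2 = (-6)**2 = 36)
F(S) = 36
sqrt(17874 + 40738/33243)/F(73) = sqrt(17874 + 40738/33243)/36 = sqrt(17874 + 40738*(1/33243))*(1/36) = sqrt(17874 + 40738/33243)*(1/36) = sqrt(594226120/33243)*(1/36) = (2*sqrt(4938464726790)/33243)*(1/36) = sqrt(4938464726790)/598374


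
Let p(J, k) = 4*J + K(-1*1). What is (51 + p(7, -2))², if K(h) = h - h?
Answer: 6241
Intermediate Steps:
K(h) = 0
p(J, k) = 4*J (p(J, k) = 4*J + 0 = 4*J)
(51 + p(7, -2))² = (51 + 4*7)² = (51 + 28)² = 79² = 6241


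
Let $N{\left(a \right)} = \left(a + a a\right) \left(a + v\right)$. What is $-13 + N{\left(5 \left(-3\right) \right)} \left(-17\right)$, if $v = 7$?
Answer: $28547$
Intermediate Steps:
$N{\left(a \right)} = \left(7 + a\right) \left(a + a^{2}\right)$ ($N{\left(a \right)} = \left(a + a a\right) \left(a + 7\right) = \left(a + a^{2}\right) \left(7 + a\right) = \left(7 + a\right) \left(a + a^{2}\right)$)
$-13 + N{\left(5 \left(-3\right) \right)} \left(-17\right) = -13 + 5 \left(-3\right) \left(7 + \left(5 \left(-3\right)\right)^{2} + 8 \cdot 5 \left(-3\right)\right) \left(-17\right) = -13 + - 15 \left(7 + \left(-15\right)^{2} + 8 \left(-15\right)\right) \left(-17\right) = -13 + - 15 \left(7 + 225 - 120\right) \left(-17\right) = -13 + \left(-15\right) 112 \left(-17\right) = -13 - -28560 = -13 + 28560 = 28547$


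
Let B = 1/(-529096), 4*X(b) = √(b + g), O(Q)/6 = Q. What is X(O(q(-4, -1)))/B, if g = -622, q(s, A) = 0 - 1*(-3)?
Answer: -264548*I*√151 ≈ -3.2508e+6*I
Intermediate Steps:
q(s, A) = 3 (q(s, A) = 0 + 3 = 3)
O(Q) = 6*Q
X(b) = √(-622 + b)/4 (X(b) = √(b - 622)/4 = √(-622 + b)/4)
B = -1/529096 ≈ -1.8900e-6
X(O(q(-4, -1)))/B = (√(-622 + 6*3)/4)/(-1/529096) = (√(-622 + 18)/4)*(-529096) = (√(-604)/4)*(-529096) = ((2*I*√151)/4)*(-529096) = (I*√151/2)*(-529096) = -264548*I*√151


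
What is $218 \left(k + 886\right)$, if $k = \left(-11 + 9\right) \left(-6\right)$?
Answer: $195764$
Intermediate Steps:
$k = 12$ ($k = \left(-2\right) \left(-6\right) = 12$)
$218 \left(k + 886\right) = 218 \left(12 + 886\right) = 218 \cdot 898 = 195764$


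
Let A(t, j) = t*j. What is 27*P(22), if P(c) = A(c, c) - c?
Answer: 12474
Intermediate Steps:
A(t, j) = j*t
P(c) = c**2 - c (P(c) = c*c - c = c**2 - c)
27*P(22) = 27*(22*(-1 + 22)) = 27*(22*21) = 27*462 = 12474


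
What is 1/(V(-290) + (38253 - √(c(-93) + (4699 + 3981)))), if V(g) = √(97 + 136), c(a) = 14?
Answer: 1/(38253 + √233 - 3*√966) ≈ 2.6195e-5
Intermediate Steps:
V(g) = √233
1/(V(-290) + (38253 - √(c(-93) + (4699 + 3981)))) = 1/(√233 + (38253 - √(14 + (4699 + 3981)))) = 1/(√233 + (38253 - √(14 + 8680))) = 1/(√233 + (38253 - √8694)) = 1/(√233 + (38253 - 3*√966)) = 1/(38253 + √233 - 3*√966)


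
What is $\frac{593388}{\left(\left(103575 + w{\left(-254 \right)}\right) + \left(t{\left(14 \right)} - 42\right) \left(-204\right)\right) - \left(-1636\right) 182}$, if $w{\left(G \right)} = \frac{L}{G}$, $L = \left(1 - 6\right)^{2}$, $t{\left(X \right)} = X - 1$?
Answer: $\frac{50240184}{34479899} \approx 1.4571$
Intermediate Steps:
$t{\left(X \right)} = -1 + X$
$L = 25$ ($L = \left(-5\right)^{2} = 25$)
$w{\left(G \right)} = \frac{25}{G}$
$\frac{593388}{\left(\left(103575 + w{\left(-254 \right)}\right) + \left(t{\left(14 \right)} - 42\right) \left(-204\right)\right) - \left(-1636\right) 182} = \frac{593388}{\left(\left(103575 + \frac{25}{-254}\right) + \left(\left(-1 + 14\right) - 42\right) \left(-204\right)\right) - \left(-1636\right) 182} = \frac{593388}{\left(\left(103575 + 25 \left(- \frac{1}{254}\right)\right) + \left(13 - 42\right) \left(-204\right)\right) - -297752} = \frac{593388}{\left(\left(103575 - \frac{25}{254}\right) - -5916\right) + 297752} = \frac{593388}{\left(\frac{26308025}{254} + 5916\right) + 297752} = \frac{593388}{\frac{27810689}{254} + 297752} = \frac{593388}{\frac{103439697}{254}} = 593388 \cdot \frac{254}{103439697} = \frac{50240184}{34479899}$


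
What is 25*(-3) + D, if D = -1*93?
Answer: -168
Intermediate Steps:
D = -93
25*(-3) + D = 25*(-3) - 93 = -75 - 93 = -168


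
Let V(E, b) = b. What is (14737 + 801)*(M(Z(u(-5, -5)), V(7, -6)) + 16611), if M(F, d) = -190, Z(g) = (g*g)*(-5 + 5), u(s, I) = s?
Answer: 255149498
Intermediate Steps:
Z(g) = 0 (Z(g) = g²*0 = 0)
(14737 + 801)*(M(Z(u(-5, -5)), V(7, -6)) + 16611) = (14737 + 801)*(-190 + 16611) = 15538*16421 = 255149498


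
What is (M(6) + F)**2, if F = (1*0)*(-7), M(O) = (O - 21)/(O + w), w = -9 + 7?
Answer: 225/16 ≈ 14.063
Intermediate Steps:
w = -2
M(O) = (-21 + O)/(-2 + O) (M(O) = (O - 21)/(O - 2) = (-21 + O)/(-2 + O))
F = 0 (F = 0*(-7) = 0)
(M(6) + F)**2 = ((-21 + 6)/(-2 + 6) + 0)**2 = (-15/4 + 0)**2 = (-15/4)**2 = 225/16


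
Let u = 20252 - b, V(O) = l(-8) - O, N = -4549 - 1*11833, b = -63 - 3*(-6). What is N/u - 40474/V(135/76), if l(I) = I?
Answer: 62421887302/15080671 ≈ 4139.2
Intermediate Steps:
b = -45 (b = -63 + 18 = -45)
N = -16382 (N = -4549 - 11833 = -16382)
V(O) = -8 - O
u = 20297 (u = 20252 - 1*(-45) = 20252 + 45 = 20297)
N/u - 40474/V(135/76) = -16382/20297 - 40474/(-8 - 135/76) = -16382/20297 - 40474/(-743/76) = -16382/20297 - 40474*(-76/743) = -16382/20297 + 3076024/743 = 62421887302/15080671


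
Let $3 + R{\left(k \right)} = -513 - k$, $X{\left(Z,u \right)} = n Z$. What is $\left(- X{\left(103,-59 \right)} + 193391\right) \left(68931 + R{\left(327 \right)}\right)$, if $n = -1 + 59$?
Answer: $12760848696$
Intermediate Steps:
$n = 58$
$X{\left(Z,u \right)} = 58 Z$
$R{\left(k \right)} = -516 - k$ ($R{\left(k \right)} = -3 - \left(513 + k\right) = -516 - k$)
$\left(- X{\left(103,-59 \right)} + 193391\right) \left(68931 + R{\left(327 \right)}\right) = \left(- 58 \cdot 103 + 193391\right) \left(68931 - 843\right) = \left(\left(-1\right) 5974 + 193391\right) \left(68931 - 843\right) = \left(-5974 + 193391\right) \left(68931 - 843\right) = 187417 \cdot 68088 = 12760848696$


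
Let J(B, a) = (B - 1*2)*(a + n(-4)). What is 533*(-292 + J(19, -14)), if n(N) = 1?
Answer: -273429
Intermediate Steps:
J(B, a) = (1 + a)*(-2 + B) (J(B, a) = (B - 1*2)*(a + 1) = (B - 2)*(1 + a) = (-2 + B)*(1 + a) = (1 + a)*(-2 + B))
533*(-292 + J(19, -14)) = 533*(-292 + (-2 + 19 - 2*(-14) + 19*(-14))) = 533*(-292 + (-2 + 19 + 28 - 266)) = 533*(-292 - 221) = 533*(-513) = -273429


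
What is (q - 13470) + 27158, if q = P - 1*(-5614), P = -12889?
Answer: 6413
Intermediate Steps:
q = -7275 (q = -12889 - 1*(-5614) = -12889 + 5614 = -7275)
(q - 13470) + 27158 = (-7275 - 13470) + 27158 = -20745 + 27158 = 6413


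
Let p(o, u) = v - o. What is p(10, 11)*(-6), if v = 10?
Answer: 0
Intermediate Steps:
p(o, u) = 10 - o
p(10, 11)*(-6) = (10 - 1*10)*(-6) = (10 - 10)*(-6) = 0*(-6) = 0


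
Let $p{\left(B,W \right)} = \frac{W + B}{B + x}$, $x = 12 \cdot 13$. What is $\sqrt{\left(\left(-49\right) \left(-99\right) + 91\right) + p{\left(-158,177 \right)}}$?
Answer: $\frac{\sqrt{19730}}{2} \approx 70.232$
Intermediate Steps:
$x = 156$
$p{\left(B,W \right)} = \frac{B + W}{156 + B}$ ($p{\left(B,W \right)} = \frac{W + B}{B + 156} = \frac{B + W}{156 + B}$)
$\sqrt{\left(\left(-49\right) \left(-99\right) + 91\right) + p{\left(-158,177 \right)}} = \sqrt{\left(\left(-49\right) \left(-99\right) + 91\right) + \frac{-158 + 177}{156 - 158}} = \sqrt{\left(4851 + 91\right) + \frac{1}{-2} \cdot 19} = \sqrt{4942 - \frac{19}{2}} = \sqrt{\frac{9865}{2}} = \frac{\sqrt{19730}}{2}$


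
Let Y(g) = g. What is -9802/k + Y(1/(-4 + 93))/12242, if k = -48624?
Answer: 2669925025/13244423928 ≈ 0.20159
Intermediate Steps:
-9802/k + Y(1/(-4 + 93))/12242 = -9802/(-48624) + 1/((-4 + 93)*12242) = -9802*(-1/48624) + (1/12242)/89 = 4901/24312 + (1/89)*(1/12242) = 4901/24312 + 1/1089538 = 2669925025/13244423928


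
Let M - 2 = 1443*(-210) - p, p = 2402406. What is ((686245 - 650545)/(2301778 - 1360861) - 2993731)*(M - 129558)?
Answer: 2661917964461233328/313639 ≈ 8.4872e+12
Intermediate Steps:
M = -2705434 (M = 2 + (1443*(-210) - 1*2402406) = 2 + (-303030 - 2402406) = 2 - 2705436 = -2705434)
((686245 - 650545)/(2301778 - 1360861) - 2993731)*(M - 129558) = ((686245 - 650545)/(2301778 - 1360861) - 2993731)*(-2705434 - 129558) = (35700/940917 - 2993731)*(-2834992) = (35700*(1/940917) - 2993731)*(-2834992) = (11900/313639 - 2993731)*(-2834992) = -938950785209/313639*(-2834992) = 2661917964461233328/313639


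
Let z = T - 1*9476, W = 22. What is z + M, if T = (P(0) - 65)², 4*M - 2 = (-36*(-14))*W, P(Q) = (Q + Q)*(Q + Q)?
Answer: -4957/2 ≈ -2478.5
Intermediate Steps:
P(Q) = 4*Q² (P(Q) = (2*Q)*(2*Q) = 4*Q²)
M = 5545/2 (M = ½ + (-36*(-14)*22)/4 = ½ + (504*22)/4 = ½ + (¼)*11088 = ½ + 2772 = 5545/2 ≈ 2772.5)
T = 4225 (T = (4*0² - 65)² = (4*0 - 65)² = (0 - 65)² = (-65)² = 4225)
z = -5251 (z = 4225 - 1*9476 = 4225 - 9476 = -5251)
z + M = -5251 + 5545/2 = -4957/2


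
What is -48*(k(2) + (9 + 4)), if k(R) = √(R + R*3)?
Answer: -624 - 96*√2 ≈ -759.76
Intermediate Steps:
k(R) = 2*√R (k(R) = √(R + 3*R) = √(4*R) = 2*√R)
-48*(k(2) + (9 + 4)) = -48*(2*√2 + (9 + 4)) = -48*(2*√2 + 13) = -48*(13 + 2*√2) = -624 - 96*√2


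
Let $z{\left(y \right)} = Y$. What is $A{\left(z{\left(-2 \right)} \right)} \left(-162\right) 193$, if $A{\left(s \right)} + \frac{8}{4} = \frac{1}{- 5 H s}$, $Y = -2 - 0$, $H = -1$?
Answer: $\frac{328293}{5} \approx 65659.0$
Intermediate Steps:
$Y = -2$ ($Y = -2 + 0 = -2$)
$z{\left(y \right)} = -2$
$A{\left(s \right)} = -2 + \frac{1}{5 s}$ ($A{\left(s \right)} = -2 + \frac{1}{\left(-5\right) \left(-1\right) s} = -2 + \frac{1}{5 s}$)
$A{\left(z{\left(-2 \right)} \right)} \left(-162\right) 193 = \left(-2 + \frac{1}{5 \left(-2\right)}\right) \left(-162\right) 193 = \left(-2 + \frac{1}{5} \left(- \frac{1}{2}\right)\right) \left(-162\right) 193 = \left(-2 - \frac{1}{10}\right) \left(-162\right) 193 = \left(- \frac{21}{10}\right) \left(-162\right) 193 = \frac{1701}{5} \cdot 193 = \frac{328293}{5}$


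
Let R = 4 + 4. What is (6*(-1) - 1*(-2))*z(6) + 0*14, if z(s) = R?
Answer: -32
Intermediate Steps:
R = 8
z(s) = 8
(6*(-1) - 1*(-2))*z(6) + 0*14 = (6*(-1) - 1*(-2))*8 + 0*14 = (-6 + 2)*8 + 0 = -4*8 + 0 = -32 + 0 = -32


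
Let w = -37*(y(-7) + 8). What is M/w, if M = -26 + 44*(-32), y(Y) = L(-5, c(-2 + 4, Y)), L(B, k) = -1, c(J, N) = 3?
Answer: 1434/259 ≈ 5.5367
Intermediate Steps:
y(Y) = -1
w = -259 (w = -37*(-1 + 8) = -37*7 = -259)
M = -1434 (M = -26 - 1408 = -1434)
M/w = -1434/(-259) = -1434*(-1/259) = 1434/259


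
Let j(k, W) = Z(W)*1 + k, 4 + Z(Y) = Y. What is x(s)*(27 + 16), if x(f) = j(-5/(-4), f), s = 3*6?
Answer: 2623/4 ≈ 655.75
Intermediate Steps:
Z(Y) = -4 + Y
s = 18
j(k, W) = -4 + W + k (j(k, W) = (-4 + W)*1 + k = (-4 + W) + k = -4 + W + k)
x(f) = -11/4 + f (x(f) = -4 + f - 5/(-4) = -4 + f - 5*(-1/4) = -4 + f + 5/4 = -11/4 + f)
x(s)*(27 + 16) = (-11/4 + 18)*(27 + 16) = (61/4)*43 = 2623/4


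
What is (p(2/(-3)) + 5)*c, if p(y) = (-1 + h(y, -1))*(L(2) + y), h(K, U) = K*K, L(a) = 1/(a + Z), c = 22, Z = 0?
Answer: 3025/27 ≈ 112.04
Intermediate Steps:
L(a) = 1/a (L(a) = 1/(a + 0) = 1/a)
h(K, U) = K²
p(y) = (½ + y)*(-1 + y²) (p(y) = (-1 + y²)*(1/2 + y) = (-1 + y²)*(½ + y) = (½ + y)*(-1 + y²))
(p(2/(-3)) + 5)*c = ((-½ + (2/(-3))³ + (2/(-3))²/2 - 2/(-3)) + 5)*22 = ((-½ + (2*(-⅓))³ + (2*(-⅓))²/2 - 2*(-1)/3) + 5)*22 = ((-½ + (-⅔)³ + (-⅔)²/2 - 1*(-⅔)) + 5)*22 = ((-½ - 8/27 + (½)*(4/9) + ⅔) + 5)*22 = ((-½ - 8/27 + 2/9 + ⅔) + 5)*22 = (5/54 + 5)*22 = (275/54)*22 = 3025/27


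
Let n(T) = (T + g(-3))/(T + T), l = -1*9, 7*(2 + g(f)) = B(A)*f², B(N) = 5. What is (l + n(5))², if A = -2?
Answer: 79524/1225 ≈ 64.918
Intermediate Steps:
g(f) = -2 + 5*f²/7 (g(f) = -2 + (5*f²)/7 = -2 + 5*f²/7)
l = -9
n(T) = (31/7 + T)/(2*T) (n(T) = (T + (-2 + (5/7)*(-3)²))/(T + T) = (T + (-2 + (5/7)*9))/((2*T)) = (T + (-2 + 45/7))*(1/(2*T)) = (T + 31/7)*(1/(2*T)) = (31/7 + T)*(1/(2*T)) = (31/7 + T)/(2*T))
(l + n(5))² = (-9 + (1/14)*(31 + 7*5)/5)² = (-9 + (1/14)*(⅕)*(31 + 35))² = (-9 + (1/14)*(⅕)*66)² = (-9 + 33/35)² = (-282/35)² = 79524/1225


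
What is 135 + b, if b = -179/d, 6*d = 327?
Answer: 14357/109 ≈ 131.72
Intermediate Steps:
d = 109/2 (d = (⅙)*327 = 109/2 ≈ 54.500)
b = -358/109 (b = -179/109/2 = -179*2/109 = -358/109 ≈ -3.2844)
135 + b = 135 - 358/109 = 14357/109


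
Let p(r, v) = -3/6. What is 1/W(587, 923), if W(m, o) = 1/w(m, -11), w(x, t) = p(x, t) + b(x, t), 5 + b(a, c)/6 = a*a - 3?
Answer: 4134731/2 ≈ 2.0674e+6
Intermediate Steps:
p(r, v) = -1/2 (p(r, v) = -3*1/6 = -1/2)
b(a, c) = -48 + 6*a**2 (b(a, c) = -30 + 6*(a*a - 3) = -30 + 6*(a**2 - 3) = -30 + 6*(-3 + a**2) = -30 + (-18 + 6*a**2) = -48 + 6*a**2)
w(x, t) = -97/2 + 6*x**2 (w(x, t) = -1/2 + (-48 + 6*x**2) = -97/2 + 6*x**2)
W(m, o) = 1/(-97/2 + 6*m**2)
1/W(587, 923) = 1/(2/(-97 + 12*587**2)) = 1/(2/(-97 + 12*344569)) = 1/(2/(-97 + 4134828)) = 1/(2/4134731) = 4134731/2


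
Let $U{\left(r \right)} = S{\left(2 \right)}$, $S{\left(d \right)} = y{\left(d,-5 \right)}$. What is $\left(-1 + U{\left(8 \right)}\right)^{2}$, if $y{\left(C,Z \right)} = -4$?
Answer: $25$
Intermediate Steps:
$S{\left(d \right)} = -4$
$U{\left(r \right)} = -4$
$\left(-1 + U{\left(8 \right)}\right)^{2} = \left(-1 - 4\right)^{2} = \left(-5\right)^{2} = 25$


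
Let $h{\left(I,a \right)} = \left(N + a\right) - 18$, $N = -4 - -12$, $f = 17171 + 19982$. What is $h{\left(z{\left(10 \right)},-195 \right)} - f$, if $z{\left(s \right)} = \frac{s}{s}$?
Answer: $-37358$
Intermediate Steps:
$z{\left(s \right)} = 1$
$f = 37153$
$N = 8$ ($N = -4 + 12 = 8$)
$h{\left(I,a \right)} = -10 + a$ ($h{\left(I,a \right)} = \left(8 + a\right) - 18 = -10 + a$)
$h{\left(z{\left(10 \right)},-195 \right)} - f = \left(-10 - 195\right) - 37153 = -205 - 37153 = -37358$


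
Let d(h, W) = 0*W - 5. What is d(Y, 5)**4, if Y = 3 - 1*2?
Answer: 625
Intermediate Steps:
Y = 1 (Y = 3 - 2 = 1)
d(h, W) = -5 (d(h, W) = 0 - 5 = -5)
d(Y, 5)**4 = (-5)**4 = 625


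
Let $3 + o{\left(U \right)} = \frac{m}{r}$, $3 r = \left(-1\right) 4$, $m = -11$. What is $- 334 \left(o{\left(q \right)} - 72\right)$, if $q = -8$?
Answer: $\frac{44589}{2} \approx 22295.0$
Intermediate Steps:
$r = - \frac{4}{3}$ ($r = \frac{\left(-1\right) 4}{3} = \frac{1}{3} \left(-4\right) = - \frac{4}{3} \approx -1.3333$)
$o{\left(U \right)} = \frac{21}{4}$ ($o{\left(U \right)} = -3 - \frac{11}{- \frac{4}{3}} = -3 - - \frac{33}{4} = -3 + \frac{33}{4} = \frac{21}{4}$)
$- 334 \left(o{\left(q \right)} - 72\right) = - 334 \left(\frac{21}{4} - 72\right) = \left(-334\right) \left(- \frac{267}{4}\right) = \frac{44589}{2}$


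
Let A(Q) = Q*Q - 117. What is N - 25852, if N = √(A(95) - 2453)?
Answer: -25852 + √6455 ≈ -25772.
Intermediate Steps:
A(Q) = -117 + Q² (A(Q) = Q² - 117 = -117 + Q²)
N = √6455 (N = √((-117 + 95²) - 2453) = √((-117 + 9025) - 2453) = √(8908 - 2453) = √6455 ≈ 80.343)
N - 25852 = √6455 - 25852 = -25852 + √6455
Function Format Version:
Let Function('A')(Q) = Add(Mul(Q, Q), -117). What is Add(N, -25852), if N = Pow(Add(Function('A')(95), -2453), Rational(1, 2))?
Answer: Add(-25852, Pow(6455, Rational(1, 2))) ≈ -25772.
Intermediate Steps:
Function('A')(Q) = Add(-117, Pow(Q, 2)) (Function('A')(Q) = Add(Pow(Q, 2), -117) = Add(-117, Pow(Q, 2)))
N = Pow(6455, Rational(1, 2)) (N = Pow(Add(Add(-117, Pow(95, 2)), -2453), Rational(1, 2)) = Pow(Add(Add(-117, 9025), -2453), Rational(1, 2)) = Pow(Add(8908, -2453), Rational(1, 2)) = Pow(6455, Rational(1, 2)) ≈ 80.343)
Add(N, -25852) = Add(Pow(6455, Rational(1, 2)), -25852) = Add(-25852, Pow(6455, Rational(1, 2)))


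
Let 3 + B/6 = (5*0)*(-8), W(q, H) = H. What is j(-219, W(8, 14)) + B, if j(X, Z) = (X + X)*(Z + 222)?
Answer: -103386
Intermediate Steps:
B = -18 (B = -18 + 6*((5*0)*(-8)) = -18 + 6*(0*(-8)) = -18 + 6*0 = -18 + 0 = -18)
j(X, Z) = 2*X*(222 + Z) (j(X, Z) = (2*X)*(222 + Z) = 2*X*(222 + Z))
j(-219, W(8, 14)) + B = 2*(-219)*(222 + 14) - 18 = 2*(-219)*236 - 18 = -103368 - 18 = -103386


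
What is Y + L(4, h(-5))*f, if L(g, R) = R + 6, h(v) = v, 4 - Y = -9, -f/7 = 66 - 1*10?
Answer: -379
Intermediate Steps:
f = -392 (f = -7*(66 - 1*10) = -7*(66 - 10) = -7*56 = -392)
Y = 13 (Y = 4 - 1*(-9) = 4 + 9 = 13)
L(g, R) = 6 + R
Y + L(4, h(-5))*f = 13 + (6 - 5)*(-392) = 13 + 1*(-392) = 13 - 392 = -379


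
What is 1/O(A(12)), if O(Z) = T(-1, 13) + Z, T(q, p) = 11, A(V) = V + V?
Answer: 1/35 ≈ 0.028571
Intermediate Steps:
A(V) = 2*V
O(Z) = 11 + Z
1/O(A(12)) = 1/(11 + 2*12) = 1/(11 + 24) = 1/35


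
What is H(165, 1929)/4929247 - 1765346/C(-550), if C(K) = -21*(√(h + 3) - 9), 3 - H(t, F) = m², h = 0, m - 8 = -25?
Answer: -4350913263257/448561477 - 882673*√3/819 ≈ -11566.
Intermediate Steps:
m = -17 (m = 8 - 25 = -17)
H(t, F) = -286 (H(t, F) = 3 - 1*(-17)² = 3 - 1*289 = 3 - 289 = -286)
C(K) = 189 - 21*√3 (C(K) = -21*(√(0 + 3) - 9) = -21*(√3 - 9) = -21*(-9 + √3) = 189 - 21*√3)
H(165, 1929)/4929247 - 1765346/C(-550) = -286/4929247 - 1765346/(189 - 21*√3)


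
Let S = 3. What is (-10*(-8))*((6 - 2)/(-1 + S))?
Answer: 160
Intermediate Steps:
(-10*(-8))*((6 - 2)/(-1 + S)) = (-10*(-8))*((6 - 2)/(-1 + 3)) = 80*(4/2) = 80*(4*(½)) = 80*2 = 160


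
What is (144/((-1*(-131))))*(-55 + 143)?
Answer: 12672/131 ≈ 96.733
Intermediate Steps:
(144/((-1*(-131))))*(-55 + 143) = (144/131)*88 = 12672/131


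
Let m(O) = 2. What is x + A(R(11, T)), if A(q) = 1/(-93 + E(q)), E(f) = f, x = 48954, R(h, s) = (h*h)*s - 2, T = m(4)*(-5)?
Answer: 63884969/1305 ≈ 48954.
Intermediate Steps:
T = -10 (T = 2*(-5) = -10)
R(h, s) = -2 + s*h² (R(h, s) = h²*s - 2 = s*h² - 2 = -2 + s*h²)
A(q) = 1/(-93 + q)
x + A(R(11, T)) = 48954 + 1/(-93 + (-2 - 10*11²)) = 48954 + 1/(-93 + (-2 - 10*121)) = 48954 + 1/(-93 + (-2 - 1210)) = 48954 + 1/(-93 - 1212) = 48954 + 1/(-1305) = 48954 - 1/1305 = 63884969/1305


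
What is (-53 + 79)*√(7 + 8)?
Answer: 26*√15 ≈ 100.70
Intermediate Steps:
(-53 + 79)*√(7 + 8) = 26*√15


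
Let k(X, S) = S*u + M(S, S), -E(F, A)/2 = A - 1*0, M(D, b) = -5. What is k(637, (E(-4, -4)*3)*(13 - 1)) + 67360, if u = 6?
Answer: 69083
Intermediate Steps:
E(F, A) = -2*A (E(F, A) = -2*(A - 1*0) = -2*(A + 0) = -2*A)
k(X, S) = -5 + 6*S (k(X, S) = S*6 - 5 = 6*S - 5 = -5 + 6*S)
k(637, (E(-4, -4)*3)*(13 - 1)) + 67360 = (-5 + 6*((-2*(-4)*3)*(13 - 1))) + 67360 = (-5 + 6*((8*3)*12)) + 67360 = (-5 + 6*(24*12)) + 67360 = (-5 + 6*288) + 67360 = (-5 + 1728) + 67360 = 1723 + 67360 = 69083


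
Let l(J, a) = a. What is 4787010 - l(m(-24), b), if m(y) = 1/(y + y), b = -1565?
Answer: 4788575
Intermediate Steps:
m(y) = 1/(2*y)
4787010 - l(m(-24), b) = 4787010 - 1*(-1565) = 4787010 + 1565 = 4788575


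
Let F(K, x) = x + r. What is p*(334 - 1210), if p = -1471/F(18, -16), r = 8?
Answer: -322149/2 ≈ -1.6107e+5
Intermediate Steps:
F(K, x) = 8 + x (F(K, x) = x + 8 = 8 + x)
p = 1471/8 (p = -1471/(8 - 16) = -1471/(-8) = -1471*(-⅛) = 1471/8 ≈ 183.88)
p*(334 - 1210) = 1471*(334 - 1210)/8 = (1471/8)*(-876) = -322149/2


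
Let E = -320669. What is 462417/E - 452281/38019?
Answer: -162613127912/12191514711 ≈ -13.338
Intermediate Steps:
462417/E - 452281/38019 = 462417/(-320669) - 452281/38019 = 462417*(-1/320669) - 452281*1/38019 = -462417/320669 - 452281/38019 = -162613127912/12191514711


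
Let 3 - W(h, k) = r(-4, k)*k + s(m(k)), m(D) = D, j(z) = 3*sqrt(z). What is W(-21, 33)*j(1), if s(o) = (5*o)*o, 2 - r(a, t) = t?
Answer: -13257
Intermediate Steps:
r(a, t) = 2 - t
s(o) = 5*o**2
W(h, k) = 3 - 5*k**2 - k*(2 - k) (W(h, k) = 3 - ((2 - k)*k + 5*k**2) = 3 - (k*(2 - k) + 5*k**2) = 3 - (5*k**2 + k*(2 - k)) = 3 + (-5*k**2 - k*(2 - k)) = 3 - 5*k**2 - k*(2 - k))
W(-21, 33)*j(1) = (3 - 4*33**2 - 2*33)*(3*sqrt(1)) = (3 - 4*1089 - 66)*(3*1) = (3 - 4356 - 66)*3 = -4419*3 = -13257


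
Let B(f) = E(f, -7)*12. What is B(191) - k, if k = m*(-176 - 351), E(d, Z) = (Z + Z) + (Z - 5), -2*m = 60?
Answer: -16122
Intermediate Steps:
m = -30 (m = -½*60 = -30)
E(d, Z) = -5 + 3*Z (E(d, Z) = 2*Z + (-5 + Z) = -5 + 3*Z)
B(f) = -312 (B(f) = (-5 + 3*(-7))*12 = (-5 - 21)*12 = -26*12 = -312)
k = 15810 (k = -30*(-176 - 351) = -30*(-527) = 15810)
B(191) - k = -312 - 1*15810 = -312 - 15810 = -16122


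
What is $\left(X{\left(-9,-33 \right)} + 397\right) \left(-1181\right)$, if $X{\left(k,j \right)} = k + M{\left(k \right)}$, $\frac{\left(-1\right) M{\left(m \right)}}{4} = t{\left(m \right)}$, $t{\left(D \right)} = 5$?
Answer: $-434608$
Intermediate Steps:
$M{\left(m \right)} = -20$ ($M{\left(m \right)} = \left(-4\right) 5 = -20$)
$X{\left(k,j \right)} = -20 + k$ ($X{\left(k,j \right)} = k - 20 = -20 + k$)
$\left(X{\left(-9,-33 \right)} + 397\right) \left(-1181\right) = \left(\left(-20 - 9\right) + 397\right) \left(-1181\right) = \left(-29 + 397\right) \left(-1181\right) = 368 \left(-1181\right) = -434608$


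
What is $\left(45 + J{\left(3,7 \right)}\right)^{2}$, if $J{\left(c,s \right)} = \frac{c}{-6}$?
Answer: $\frac{7921}{4} \approx 1980.3$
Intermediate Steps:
$J{\left(c,s \right)} = - \frac{c}{6}$ ($J{\left(c,s \right)} = c \left(- \frac{1}{6}\right) = - \frac{c}{6}$)
$\left(45 + J{\left(3,7 \right)}\right)^{2} = \left(45 - \frac{1}{2}\right)^{2} = \left(\frac{89}{2}\right)^{2} = \frac{7921}{4}$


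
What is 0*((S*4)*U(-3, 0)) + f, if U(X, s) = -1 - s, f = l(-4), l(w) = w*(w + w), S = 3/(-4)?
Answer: 32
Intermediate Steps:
S = -¾ (S = 3*(-¼) = -¾ ≈ -0.75000)
l(w) = 2*w² (l(w) = w*(2*w) = 2*w²)
f = 32 (f = 2*(-4)² = 2*16 = 32)
0*((S*4)*U(-3, 0)) + f = 0*((-¾*4)*(-1 - 1*0)) + 32 = 0*(-3*(-1 + 0)) + 32 = 0*(-3*(-1)) + 32 = 0*3 + 32 = 0 + 32 = 32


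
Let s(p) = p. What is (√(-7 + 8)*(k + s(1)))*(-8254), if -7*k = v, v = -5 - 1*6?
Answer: -148572/7 ≈ -21225.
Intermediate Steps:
v = -11 (v = -5 - 6 = -11)
k = 11/7 (k = -⅐*(-11) = 11/7 ≈ 1.5714)
(√(-7 + 8)*(k + s(1)))*(-8254) = (√(-7 + 8)*(11/7 + 1))*(-8254) = (√1*(18/7))*(-8254) = (1*(18/7))*(-8254) = (18/7)*(-8254) = -148572/7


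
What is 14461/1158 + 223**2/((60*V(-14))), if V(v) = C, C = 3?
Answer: 10031527/34740 ≈ 288.76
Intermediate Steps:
V(v) = 3
14461/1158 + 223**2/((60*V(-14))) = 14461/1158 + 223**2/((60*3)) = 14461*(1/1158) + 49729/180 = 14461/1158 + 49729*(1/180) = 14461/1158 + 49729/180 = 10031527/34740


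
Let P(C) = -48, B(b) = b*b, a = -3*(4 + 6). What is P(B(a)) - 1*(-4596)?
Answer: 4548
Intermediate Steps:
a = -30 (a = -3*10 = -30)
B(b) = b**2
P(B(a)) - 1*(-4596) = -48 - 1*(-4596) = -48 + 4596 = 4548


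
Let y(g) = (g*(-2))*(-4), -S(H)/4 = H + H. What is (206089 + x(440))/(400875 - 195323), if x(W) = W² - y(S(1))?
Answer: 399753/205552 ≈ 1.9448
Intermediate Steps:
S(H) = -8*H (S(H) = -4*(H + H) = -8*H)
y(g) = 8*g (y(g) = -2*g*(-4) = 8*g)
x(W) = 64 + W² (x(W) = W² - 8*(-8*1) = W² - 8*(-8) = W² - 1*(-64) = W² + 64 = 64 + W²)
(206089 + x(440))/(400875 - 195323) = (206089 + (64 + 440²))/(400875 - 195323) = (206089 + (64 + 193600))/205552 = (206089 + 193664)*(1/205552) = 399753*(1/205552) = 399753/205552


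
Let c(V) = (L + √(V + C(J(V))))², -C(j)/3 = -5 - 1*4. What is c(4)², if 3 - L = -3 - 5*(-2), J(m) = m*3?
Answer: (4 - √31)⁴ ≈ 6.0412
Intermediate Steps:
J(m) = 3*m
C(j) = 27 (C(j) = -3*(-5 - 1*4) = -3*(-5 - 4) = -3*(-9) = 27)
L = -4 (L = 3 - (-3 - 5*(-2)) = 3 - (-3 + 10) = 3 - 1*7 = 3 - 7 = -4)
c(V) = (-4 + √(27 + V))² (c(V) = (-4 + √(V + 27))² = (-4 + √(27 + V))²)
c(4)² = ((-4 + √(27 + 4))²)² = ((-4 + √31)²)² = (-4 + √31)⁴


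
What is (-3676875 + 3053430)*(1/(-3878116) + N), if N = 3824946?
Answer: -9247923952526277075/3878116 ≈ -2.3846e+12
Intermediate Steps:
(-3676875 + 3053430)*(1/(-3878116) + N) = (-3676875 + 3053430)*(1/(-3878116) + 3824946) = -623445*(-1/3878116 + 3824946) = -623445*14833584281735/3878116 = -9247923952526277075/3878116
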